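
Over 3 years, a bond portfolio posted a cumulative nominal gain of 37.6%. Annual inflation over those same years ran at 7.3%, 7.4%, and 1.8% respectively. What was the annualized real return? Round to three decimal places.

Cumulative inflation factor: 1.073 × 1.074 × 1.018 ≈ 1.17315.
Nominal growth factor: 1.37600. Real growth factor = 1.37600 / 1.17315 ≈ 1.17292.
Annualized: 1.17292^(1/3) − 1 ≈ 0.05460.

5.460%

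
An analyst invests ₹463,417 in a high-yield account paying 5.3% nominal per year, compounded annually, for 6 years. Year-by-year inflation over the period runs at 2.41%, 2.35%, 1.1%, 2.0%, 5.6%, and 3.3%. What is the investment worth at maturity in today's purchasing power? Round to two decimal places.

Nominal value at maturity: ₹463,417 × (1 + 5.3%)^6 ≈ ₹631,745.55.
Price-level factor over 6 years: 1.0241 × 1.0235 × 1.011 × 1.020 × 1.056 × 1.033 ≈ 1.1790868076.
The maturity value deflated by that factor is the answer in today's purchasing power.

₹535,792.23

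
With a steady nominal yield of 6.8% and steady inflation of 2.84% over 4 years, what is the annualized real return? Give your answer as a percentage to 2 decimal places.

3.85%

With constant rates the annual real return is the same each year: (1+6.8%)/(1+2.84%) − 1 = 0.03851.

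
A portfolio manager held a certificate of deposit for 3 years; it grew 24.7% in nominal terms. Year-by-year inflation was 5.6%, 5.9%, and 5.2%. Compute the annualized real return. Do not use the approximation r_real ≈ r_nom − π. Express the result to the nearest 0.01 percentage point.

Cumulative inflation factor: 1.056 × 1.059 × 1.052 ≈ 1.17646.
Nominal growth factor: 1.24700. Real growth factor = 1.24700 / 1.17646 ≈ 1.05996.
Annualized: 1.05996^(1/3) − 1 ≈ 0.01960.

1.96%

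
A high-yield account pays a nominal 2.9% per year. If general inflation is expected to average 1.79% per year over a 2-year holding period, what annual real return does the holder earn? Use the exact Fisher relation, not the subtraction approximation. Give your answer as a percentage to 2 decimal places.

With constant rates the annual real return is the same each year: (1+2.9%)/(1+1.79%) − 1 = 0.01090.

1.09%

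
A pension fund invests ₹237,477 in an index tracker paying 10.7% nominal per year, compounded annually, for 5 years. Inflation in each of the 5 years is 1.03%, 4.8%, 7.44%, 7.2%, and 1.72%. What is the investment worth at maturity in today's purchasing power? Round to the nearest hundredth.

Nominal value at maturity: ₹237,477 × (1 + 10.7%)^5 ≈ ₹394,784.10.
Price-level factor over 5 years: 1.0103 × 1.048 × 1.0744 × 1.072 × 1.0172 ≈ 1.2404485968.
The maturity value deflated by that factor is the answer in today's purchasing power.

₹318,259.14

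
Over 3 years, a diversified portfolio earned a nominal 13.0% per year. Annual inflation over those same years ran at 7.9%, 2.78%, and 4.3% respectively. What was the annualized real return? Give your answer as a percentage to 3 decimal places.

Cumulative inflation factor: 1.079 × 1.0278 × 1.043 ≈ 1.15668.
Nominal growth factor: 1.44290. Real growth factor = 1.44290 / 1.15668 ≈ 1.24744.
Annualized: 1.24744^(1/3) − 1 ≈ 0.07648.

7.648%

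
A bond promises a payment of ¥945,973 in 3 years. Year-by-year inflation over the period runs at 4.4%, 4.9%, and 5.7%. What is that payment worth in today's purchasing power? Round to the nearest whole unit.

Price-level factor over 3 years: 1.044 × 1.049 × 1.057 = 1.157579892.
Purchasing power today: ¥945,973 divided by that factor.

¥817,199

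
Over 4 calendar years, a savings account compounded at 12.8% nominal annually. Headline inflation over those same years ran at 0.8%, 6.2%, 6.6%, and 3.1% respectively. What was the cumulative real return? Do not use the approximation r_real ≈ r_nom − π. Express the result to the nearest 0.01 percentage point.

Cumulative inflation factor: 1.008 × 1.062 × 1.066 × 1.031 ≈ 1.17652.
Nominal growth factor: 1.61896. Real growth factor = 1.61896 / 1.17652 ≈ 1.37605.
Total real return ≈ 37.6054%.

37.61%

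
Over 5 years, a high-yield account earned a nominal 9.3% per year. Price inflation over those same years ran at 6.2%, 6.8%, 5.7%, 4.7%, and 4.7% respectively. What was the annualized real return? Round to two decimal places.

Cumulative inflation factor: 1.062 × 1.068 × 1.057 × 1.047 × 1.047 ≈ 1.31421.
Nominal growth factor: 1.55991. Real growth factor = 1.55991 / 1.31421 ≈ 1.18696.
Annualized: 1.18696^(1/5) − 1 ≈ 0.03487.

3.49%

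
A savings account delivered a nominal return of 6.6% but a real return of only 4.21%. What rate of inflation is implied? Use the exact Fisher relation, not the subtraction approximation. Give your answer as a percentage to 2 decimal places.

From (1+r_nom) = (1+r_real)(1+π), we get 1+π = (1 + 6.6%)/(1 + 4.21%) = 1.066/1.0421 ≈ 1.02293.
So π ≈ 2.2934%.

2.29%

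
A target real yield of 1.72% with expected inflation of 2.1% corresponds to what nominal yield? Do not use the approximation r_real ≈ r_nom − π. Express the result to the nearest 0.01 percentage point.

3.86%

By the Fisher equation, 1 + r_nom = (1 + 1.72%)(1 + 2.1%) = 1.0172 × 1.021 = 1.0385612.
So r_nom = 3.85612%.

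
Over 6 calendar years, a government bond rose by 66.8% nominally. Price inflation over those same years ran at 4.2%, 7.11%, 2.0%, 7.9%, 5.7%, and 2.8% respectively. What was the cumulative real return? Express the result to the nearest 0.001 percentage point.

24.971%

Cumulative inflation factor: 1.042 × 1.0711 × 1.020 × 1.079 × 1.057 × 1.028 ≈ 1.33471.
Nominal growth factor: 1.66800. Real growth factor = 1.66800 / 1.33471 ≈ 1.24971.
Total real return ≈ 24.9708%.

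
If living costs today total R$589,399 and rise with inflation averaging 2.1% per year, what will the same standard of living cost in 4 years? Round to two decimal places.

Cumulative price-level factor: (1+2.1%)^4 ≈ 1.0866832385.
Multiplying R$589,399 by the price-level factor gives the future nominal sum.

R$640,490.01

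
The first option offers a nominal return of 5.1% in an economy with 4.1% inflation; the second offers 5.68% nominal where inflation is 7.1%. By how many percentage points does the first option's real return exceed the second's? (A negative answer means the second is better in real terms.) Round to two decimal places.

2.29

The first option real return: 1.051/1.041 − 1 = 0.961%.
The second real return: 1.0568/1.071 − 1 = -1.326%.
Difference: 0.961 − (-1.326) = 2.287 pp.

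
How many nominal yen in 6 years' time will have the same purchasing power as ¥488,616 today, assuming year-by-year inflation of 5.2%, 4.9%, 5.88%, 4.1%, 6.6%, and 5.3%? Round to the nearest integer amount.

¥667,128

Cumulative price-level factor: 1.052 × 1.049 × 1.0588 × 1.041 × 1.066 × 1.053 ≈ 1.3653420504.
Multiplying ¥488,616 by the price-level factor gives the future nominal sum.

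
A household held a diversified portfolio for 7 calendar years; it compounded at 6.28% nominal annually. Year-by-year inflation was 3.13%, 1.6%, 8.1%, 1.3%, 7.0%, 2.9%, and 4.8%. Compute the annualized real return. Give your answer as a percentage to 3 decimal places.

Cumulative inflation factor: 1.0313 × 1.016 × 1.081 × 1.013 × 1.070 × 1.029 × 1.048 ≈ 1.32396.
Nominal growth factor: 1.53165. Real growth factor = 1.53165 / 1.32396 ≈ 1.15688.
Annualized: 1.15688^(1/7) − 1 ≈ 0.02104.

2.104%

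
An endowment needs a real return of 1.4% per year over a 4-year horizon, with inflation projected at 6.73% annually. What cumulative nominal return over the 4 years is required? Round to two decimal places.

Required annual nominal rate: (1+1.4%)(1+6.73%) − 1 = 8.22422%.
Cumulative over 4 years: (1 + 0.0822422)^4 − 1 ≈ 0.37182.

37.18%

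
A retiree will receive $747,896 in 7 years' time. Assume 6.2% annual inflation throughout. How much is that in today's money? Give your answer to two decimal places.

$490,873.51

Price-level factor over 7 years: (1 + 6.2%)^7 ≈ 1.5236022917.
Purchasing power today: $747,896 divided by that factor.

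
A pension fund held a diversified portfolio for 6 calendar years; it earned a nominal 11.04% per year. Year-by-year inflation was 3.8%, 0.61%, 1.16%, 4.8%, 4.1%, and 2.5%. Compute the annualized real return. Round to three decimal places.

7.998%

Cumulative inflation factor: 1.038 × 1.0061 × 1.0116 × 1.048 × 1.041 × 1.025 ≈ 1.18136.
Nominal growth factor: 1.87446. Real growth factor = 1.87446 / 1.18136 ≈ 1.58670.
Annualized: 1.58670^(1/6) − 1 ≈ 0.07998.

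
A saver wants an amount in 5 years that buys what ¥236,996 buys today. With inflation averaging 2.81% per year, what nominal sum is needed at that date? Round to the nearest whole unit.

¥272,219

Cumulative price-level factor: (1+2.81%)^5 ≈ 1.1486211153.
The nominal amount required is ¥236,996 scaled up by that factor.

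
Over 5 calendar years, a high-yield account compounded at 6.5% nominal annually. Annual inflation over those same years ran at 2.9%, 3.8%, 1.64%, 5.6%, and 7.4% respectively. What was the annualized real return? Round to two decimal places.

2.16%

Cumulative inflation factor: 1.029 × 1.038 × 1.0164 × 1.056 × 1.074 ≈ 1.23125.
Nominal growth factor: 1.37009. Real growth factor = 1.37009 / 1.23125 ≈ 1.11276.
Annualized: 1.11276^(1/5) − 1 ≈ 0.02160.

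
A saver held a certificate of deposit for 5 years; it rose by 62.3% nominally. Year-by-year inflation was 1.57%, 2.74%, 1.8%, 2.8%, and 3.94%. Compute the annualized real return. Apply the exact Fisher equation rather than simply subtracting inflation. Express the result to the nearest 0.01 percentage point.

7.41%

Cumulative inflation factor: 1.0157 × 1.0274 × 1.018 × 1.028 × 1.0394 ≈ 1.13509.
Nominal growth factor: 1.62300. Real growth factor = 1.62300 / 1.13509 ≈ 1.42985.
Annualized: 1.42985^(1/5) − 1 ≈ 0.07413.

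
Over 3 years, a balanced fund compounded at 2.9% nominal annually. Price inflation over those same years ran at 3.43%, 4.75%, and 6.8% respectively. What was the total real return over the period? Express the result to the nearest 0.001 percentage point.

Cumulative inflation factor: 1.0343 × 1.0475 × 1.068 ≈ 1.15710.
Nominal growth factor: 1.08955. Real growth factor = 1.08955 / 1.15710 ≈ 0.94162.
Total real return ≈ -5.8383%.

-5.838%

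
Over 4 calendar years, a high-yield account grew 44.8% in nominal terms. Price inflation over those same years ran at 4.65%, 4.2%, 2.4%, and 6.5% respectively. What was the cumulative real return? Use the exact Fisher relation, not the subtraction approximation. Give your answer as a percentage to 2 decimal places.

21.76%

Cumulative inflation factor: 1.0465 × 1.042 × 1.024 × 1.065 ≈ 1.18920.
Nominal growth factor: 1.44800. Real growth factor = 1.44800 / 1.18920 ≈ 1.21762.
Total real return ≈ 21.7621%.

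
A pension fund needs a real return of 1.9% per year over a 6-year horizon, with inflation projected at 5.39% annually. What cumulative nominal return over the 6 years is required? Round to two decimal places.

Required annual nominal rate: (1+1.9%)(1+5.39%) − 1 = 7.39241%.
Cumulative over 6 years: (1 + 0.0739241)^6 − 1 ≈ 0.53406.

53.41%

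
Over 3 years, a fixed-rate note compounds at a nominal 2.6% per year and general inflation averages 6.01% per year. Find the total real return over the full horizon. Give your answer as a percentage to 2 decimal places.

The annual real rate is (1+2.6%)/(1+6.01%) − 1 = -3.2167%.
Compounded over 3 years: (1 + -0.032167)^3 − 1 ≈ -0.09343.

-9.34%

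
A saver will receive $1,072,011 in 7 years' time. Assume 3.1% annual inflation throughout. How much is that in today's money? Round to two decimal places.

Price-level factor over 7 years: (1 + 3.1%)^7 ≈ 1.2382566157.
Purchasing power today: $1,072,011 divided by that factor.

$865,742.19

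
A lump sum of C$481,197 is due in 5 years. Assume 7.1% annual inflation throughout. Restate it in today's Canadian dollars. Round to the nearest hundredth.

C$341,488.09

Price-level factor over 5 years: (1 + 7.1%)^5 ≈ 1.4091179726.
Purchasing power today: C$481,197 divided by that factor.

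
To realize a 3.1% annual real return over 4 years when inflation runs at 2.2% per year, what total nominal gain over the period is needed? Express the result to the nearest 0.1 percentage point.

Required annual nominal rate: (1+3.1%)(1+2.2%) − 1 = 5.3682%.
Cumulative over 4 years: (1 + 0.053682)^4 − 1 ≈ 0.23265.

23.3%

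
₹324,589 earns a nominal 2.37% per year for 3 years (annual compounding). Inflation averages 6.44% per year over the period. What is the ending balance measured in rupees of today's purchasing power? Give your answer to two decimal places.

Nominal value at maturity: ₹324,589 × (1 + 2.37%)^3 ≈ ₹348,218.55.
Price-level factor over 3 years: (1 + 6.44%)^3 ≈ 1.2059091700.
Dividing the nominal maturity value by the price-level factor gives the value in today's money.

₹288,760.18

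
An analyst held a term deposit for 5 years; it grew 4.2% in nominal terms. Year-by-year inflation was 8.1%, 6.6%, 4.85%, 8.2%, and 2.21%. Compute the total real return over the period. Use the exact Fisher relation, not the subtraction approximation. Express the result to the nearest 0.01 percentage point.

Cumulative inflation factor: 1.081 × 1.066 × 1.0485 × 1.082 × 1.0221 ≈ 1.33620.
Nominal growth factor: 1.04200. Real growth factor = 1.04200 / 1.33620 ≈ 0.77982.
Total real return ≈ -22.0178%.

-22.02%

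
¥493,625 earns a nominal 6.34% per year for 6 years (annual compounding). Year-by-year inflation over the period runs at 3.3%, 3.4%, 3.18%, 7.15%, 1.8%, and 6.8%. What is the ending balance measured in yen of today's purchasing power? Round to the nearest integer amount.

¥555,968

Nominal value at maturity: ¥493,625 × (1 + 6.34%)^6 ≈ ¥713,801.
Price-level factor over 6 years: 1.033 × 1.034 × 1.0318 × 1.0715 × 1.018 × 1.068 ≈ 1.2838893309.
The maturity value deflated by that factor is the answer in today's purchasing power.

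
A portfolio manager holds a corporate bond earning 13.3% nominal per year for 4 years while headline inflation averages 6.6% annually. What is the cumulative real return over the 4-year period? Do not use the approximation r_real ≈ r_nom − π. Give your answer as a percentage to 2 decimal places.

The annual real rate is (1+13.3%)/(1+6.6%) − 1 = 6.2852%.
Compounded over 4 years: (1 + 0.062852)^4 − 1 ≈ 0.27612.

27.61%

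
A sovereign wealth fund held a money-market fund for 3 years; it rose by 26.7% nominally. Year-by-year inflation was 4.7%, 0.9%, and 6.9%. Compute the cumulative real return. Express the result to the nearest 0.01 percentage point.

Cumulative inflation factor: 1.047 × 1.009 × 1.069 ≈ 1.12932.
Nominal growth factor: 1.26700. Real growth factor = 1.26700 / 1.12932 ≈ 1.12192.
Total real return ≈ 12.1918%.

12.19%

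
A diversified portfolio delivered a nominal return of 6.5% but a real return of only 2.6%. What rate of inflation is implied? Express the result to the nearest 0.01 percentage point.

3.80%

From (1+r_nom) = (1+r_real)(1+π), we get 1+π = (1 + 6.5%)/(1 + 2.6%) = 1.065/1.026 ≈ 1.03801.
So π ≈ 3.8012%.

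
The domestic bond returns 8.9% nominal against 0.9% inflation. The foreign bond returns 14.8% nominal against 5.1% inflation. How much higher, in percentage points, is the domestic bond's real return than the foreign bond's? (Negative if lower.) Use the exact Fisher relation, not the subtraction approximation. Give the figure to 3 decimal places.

-1.301

The domestic bond real return: 1.089/1.009 − 1 = 7.9286%.
The foreign bond real return: 1.148/1.051 − 1 = 9.2293%.
Difference: 7.9286 − 9.2293 = -1.3007 pp.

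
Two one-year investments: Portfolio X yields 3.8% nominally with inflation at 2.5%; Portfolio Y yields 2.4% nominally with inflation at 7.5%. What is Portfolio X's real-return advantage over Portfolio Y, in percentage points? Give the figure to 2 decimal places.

Portfolio X real return: 1.038/1.025 − 1 = 1.268%.
Portfolio Y real return: 1.024/1.075 − 1 = -4.744%.
Difference: 1.268 − (-4.744) = 6.012 pp.

6.01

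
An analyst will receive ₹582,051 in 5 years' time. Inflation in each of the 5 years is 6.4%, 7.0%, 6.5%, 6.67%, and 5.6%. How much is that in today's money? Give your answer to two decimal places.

Price-level factor over 5 years: 1.064 × 1.070 × 1.065 × 1.0667 × 1.056 ≈ 1.3657815030.
Purchasing power today: ₹582,051 divided by that factor.

₹426,167.00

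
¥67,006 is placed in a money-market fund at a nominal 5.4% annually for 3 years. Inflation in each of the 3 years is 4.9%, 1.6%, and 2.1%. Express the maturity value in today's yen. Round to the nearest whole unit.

¥72,101

Nominal value at maturity: ¥67,006 × (1 + 5.4%)^3 ≈ ¥78,458.
Price-level factor over 3 years: 1.049 × 1.016 × 1.021 = 1.088165464.
The maturity value deflated by that factor is the answer in today's purchasing power.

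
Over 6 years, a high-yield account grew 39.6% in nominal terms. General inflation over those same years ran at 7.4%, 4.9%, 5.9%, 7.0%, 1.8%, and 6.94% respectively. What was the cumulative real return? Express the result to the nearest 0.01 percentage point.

0.45%

Cumulative inflation factor: 1.074 × 1.049 × 1.059 × 1.070 × 1.018 × 1.0694 ≈ 1.38978.
Nominal growth factor: 1.39600. Real growth factor = 1.39600 / 1.38978 ≈ 1.00447.
Total real return ≈ 0.4472%.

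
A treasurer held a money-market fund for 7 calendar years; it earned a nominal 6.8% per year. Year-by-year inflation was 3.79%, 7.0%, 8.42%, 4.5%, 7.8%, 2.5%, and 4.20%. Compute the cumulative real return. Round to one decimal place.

9.4%

Cumulative inflation factor: 1.0379 × 1.070 × 1.0842 × 1.045 × 1.078 × 1.025 × 1.0420 ≈ 1.44869.
Nominal growth factor: 1.58489. Real growth factor = 1.58489 / 1.44869 ≈ 1.09402.
Total real return ≈ 9.4015%.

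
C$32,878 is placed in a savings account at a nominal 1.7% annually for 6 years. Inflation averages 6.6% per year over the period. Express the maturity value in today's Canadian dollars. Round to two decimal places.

C$24,790.65

Nominal value at maturity: C$32,878 × (1 + 1.7%)^6 ≈ C$36,377.35.
Price-level factor over 6 years: (1 + 6.6%)^6 ≈ 1.4673821377.
The maturity value deflated by that factor is the answer in today's purchasing power.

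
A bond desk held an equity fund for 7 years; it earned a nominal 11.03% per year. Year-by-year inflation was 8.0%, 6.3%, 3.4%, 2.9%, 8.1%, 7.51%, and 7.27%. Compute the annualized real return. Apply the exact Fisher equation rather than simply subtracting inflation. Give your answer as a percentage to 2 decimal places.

4.56%

Cumulative inflation factor: 1.080 × 1.063 × 1.034 × 1.029 × 1.081 × 1.0751 × 1.0727 ≈ 1.52281.
Nominal growth factor: 2.08009. Real growth factor = 2.08009 / 1.52281 ≈ 1.36596.
Annualized: 1.36596^(1/7) − 1 ≈ 0.04556.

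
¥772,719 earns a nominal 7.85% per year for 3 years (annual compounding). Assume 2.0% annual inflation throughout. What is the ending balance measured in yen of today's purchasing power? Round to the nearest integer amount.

¥913,443

Nominal value at maturity: ¥772,719 × (1 + 7.85%)^3 ≈ ¥969,353.
Price-level factor over 3 years: (1 + 2.0%)^3 = 1.061208.
The maturity value deflated by that factor is the answer in today's purchasing power.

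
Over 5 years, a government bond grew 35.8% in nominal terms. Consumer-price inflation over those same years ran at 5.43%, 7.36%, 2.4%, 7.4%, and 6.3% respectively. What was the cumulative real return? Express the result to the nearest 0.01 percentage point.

2.63%

Cumulative inflation factor: 1.0543 × 1.0736 × 1.024 × 1.074 × 1.063 ≈ 1.32326.
Nominal growth factor: 1.35800. Real growth factor = 1.35800 / 1.32326 ≈ 1.02626.
Total real return ≈ 2.6256%.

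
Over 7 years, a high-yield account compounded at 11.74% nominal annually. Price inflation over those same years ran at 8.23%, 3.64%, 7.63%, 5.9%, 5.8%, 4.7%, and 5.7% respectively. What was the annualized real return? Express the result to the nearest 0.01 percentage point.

5.48%

Cumulative inflation factor: 1.0823 × 1.0364 × 1.0763 × 1.059 × 1.058 × 1.047 × 1.057 ≈ 1.49697.
Nominal growth factor: 2.17501. Real growth factor = 2.17501 / 1.49697 ≈ 1.45294.
Annualized: 1.45294^(1/7) − 1 ≈ 0.05482.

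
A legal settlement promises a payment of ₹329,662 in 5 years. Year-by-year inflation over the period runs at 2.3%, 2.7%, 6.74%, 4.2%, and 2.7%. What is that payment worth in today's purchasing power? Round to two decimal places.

₹274,699.24

Price-level factor over 5 years: 1.023 × 1.027 × 1.0674 × 1.042 × 1.027 ≈ 1.2000834273.
Purchasing power today: ₹329,662 divided by that factor.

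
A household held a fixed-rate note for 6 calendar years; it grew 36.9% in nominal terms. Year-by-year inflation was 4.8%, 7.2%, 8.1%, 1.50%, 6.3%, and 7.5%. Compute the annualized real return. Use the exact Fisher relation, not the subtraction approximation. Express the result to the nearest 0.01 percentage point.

-0.47%

Cumulative inflation factor: 1.048 × 1.072 × 1.081 × 1.0150 × 1.063 × 1.075 ≈ 1.40861.
Nominal growth factor: 1.36900. Real growth factor = 1.36900 / 1.40861 ≈ 0.97188.
Annualized: 0.97188^(1/6) − 1 ≈ -0.00474.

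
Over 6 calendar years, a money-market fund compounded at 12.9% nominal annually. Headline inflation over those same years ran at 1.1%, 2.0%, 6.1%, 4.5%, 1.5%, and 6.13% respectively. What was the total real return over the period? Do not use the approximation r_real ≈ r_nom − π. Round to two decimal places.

68.14%

Cumulative inflation factor: 1.011 × 1.020 × 1.061 × 1.045 × 1.015 × 1.0613 ≈ 1.23165.
Nominal growth factor: 2.07092. Real growth factor = 2.07092 / 1.23165 ≈ 1.68142.
Total real return ≈ 68.1421%.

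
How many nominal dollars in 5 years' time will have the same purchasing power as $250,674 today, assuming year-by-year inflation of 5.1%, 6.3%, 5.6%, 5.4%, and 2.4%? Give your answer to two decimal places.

$319,190.35

Cumulative price-level factor: 1.051 × 1.063 × 1.056 × 1.054 × 1.024 ≈ 1.2733285193.
The nominal amount required is $250,674 scaled up by that factor.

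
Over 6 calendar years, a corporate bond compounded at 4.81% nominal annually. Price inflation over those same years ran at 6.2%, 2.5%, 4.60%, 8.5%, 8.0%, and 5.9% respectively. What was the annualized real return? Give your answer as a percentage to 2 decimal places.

Cumulative inflation factor: 1.062 × 1.025 × 1.0460 × 1.085 × 1.080 × 1.059 ≈ 1.41296.
Nominal growth factor: 1.32561. Real growth factor = 1.32561 / 1.41296 ≈ 0.93818.
Annualized: 0.93818^(1/6) − 1 ≈ -0.01058.

-1.06%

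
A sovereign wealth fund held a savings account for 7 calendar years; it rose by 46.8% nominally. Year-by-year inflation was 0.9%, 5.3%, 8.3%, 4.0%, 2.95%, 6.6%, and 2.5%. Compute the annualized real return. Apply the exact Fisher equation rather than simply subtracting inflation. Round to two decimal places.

Cumulative inflation factor: 1.009 × 1.053 × 1.083 × 1.040 × 1.0295 × 1.066 × 1.025 ≈ 1.34614.
Nominal growth factor: 1.46800. Real growth factor = 1.46800 / 1.34614 ≈ 1.09053.
Annualized: 1.09053^(1/7) − 1 ≈ 0.01246.

1.25%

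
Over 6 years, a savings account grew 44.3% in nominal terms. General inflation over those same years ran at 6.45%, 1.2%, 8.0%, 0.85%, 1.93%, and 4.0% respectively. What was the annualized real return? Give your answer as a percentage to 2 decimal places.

2.51%

Cumulative inflation factor: 1.0645 × 1.012 × 1.080 × 1.0085 × 1.0193 × 1.040 ≈ 1.24383.
Nominal growth factor: 1.44300. Real growth factor = 1.44300 / 1.24383 ≈ 1.16013.
Annualized: 1.16013^(1/6) − 1 ≈ 0.02506.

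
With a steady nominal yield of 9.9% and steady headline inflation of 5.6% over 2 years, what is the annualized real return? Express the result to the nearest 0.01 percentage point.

With constant rates the annual real return is the same each year: (1+9.9%)/(1+5.6%) − 1 = 0.04072.

4.07%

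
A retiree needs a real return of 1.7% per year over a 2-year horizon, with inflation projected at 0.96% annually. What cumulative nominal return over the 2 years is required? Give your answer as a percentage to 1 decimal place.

Required annual nominal rate: (1+1.7%)(1+0.96%) − 1 = 2.67632%.
Cumulative over 2 years: (1 + 0.0267632)^2 − 1 ≈ 0.05424.

5.4%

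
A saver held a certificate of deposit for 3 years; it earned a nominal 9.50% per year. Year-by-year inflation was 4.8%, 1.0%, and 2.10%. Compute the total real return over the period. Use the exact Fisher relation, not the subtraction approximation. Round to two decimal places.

21.49%

Cumulative inflation factor: 1.048 × 1.010 × 1.0210 ≈ 1.08071.
Nominal growth factor: 1.31293. Real growth factor = 1.31293 / 1.08071 ≈ 1.21488.
Total real return ≈ 21.4882%.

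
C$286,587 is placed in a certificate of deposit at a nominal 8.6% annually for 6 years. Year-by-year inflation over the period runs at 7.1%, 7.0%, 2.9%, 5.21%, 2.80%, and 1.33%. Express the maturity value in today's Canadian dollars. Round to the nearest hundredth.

Nominal value at maturity: C$286,587 × (1 + 8.6%)^6 ≈ C$470,148.91.
Price-level factor over 6 years: 1.071 × 1.070 × 1.029 × 1.0521 × 1.0280 × 1.0133 ≈ 1.2923400433.
Dividing the nominal maturity value by the price-level factor gives the value in today's money.

C$363,796.60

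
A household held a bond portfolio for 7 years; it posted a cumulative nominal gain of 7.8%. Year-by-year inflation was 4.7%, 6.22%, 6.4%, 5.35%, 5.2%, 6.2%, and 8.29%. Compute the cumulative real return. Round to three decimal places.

Cumulative inflation factor: 1.047 × 1.0622 × 1.064 × 1.0535 × 1.052 × 1.062 × 1.0829 ≈ 1.50820.
Nominal growth factor: 1.07800. Real growth factor = 1.07800 / 1.50820 ≈ 0.71476.
Total real return ≈ -28.5239%.

-28.524%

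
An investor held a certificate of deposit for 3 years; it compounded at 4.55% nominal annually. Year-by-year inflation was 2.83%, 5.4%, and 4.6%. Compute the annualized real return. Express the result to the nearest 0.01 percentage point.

0.27%

Cumulative inflation factor: 1.0283 × 1.054 × 1.046 ≈ 1.13368.
Nominal growth factor: 1.14280. Real growth factor = 1.14280 / 1.13368 ≈ 1.00805.
Annualized: 1.00805^(1/3) − 1 ≈ 0.00267.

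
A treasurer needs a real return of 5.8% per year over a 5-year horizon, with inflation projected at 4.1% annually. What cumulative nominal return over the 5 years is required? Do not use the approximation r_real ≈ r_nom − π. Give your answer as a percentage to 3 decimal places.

Required annual nominal rate: (1+5.8%)(1+4.1%) − 1 = 10.1378%.
Cumulative over 5 years: (1 + 0.101378)^5 − 1 ≈ 0.62062.

62.062%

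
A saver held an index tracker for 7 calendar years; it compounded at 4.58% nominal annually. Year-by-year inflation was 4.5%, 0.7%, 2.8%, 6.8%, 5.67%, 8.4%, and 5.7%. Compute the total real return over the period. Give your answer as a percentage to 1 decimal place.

-2.2%

Cumulative inflation factor: 1.045 × 1.007 × 1.028 × 1.068 × 1.0567 × 1.084 × 1.057 ≈ 1.39883.
Nominal growth factor: 1.36817. Real growth factor = 1.36817 / 1.39883 ≈ 0.97808.
Total real return ≈ -2.1920%.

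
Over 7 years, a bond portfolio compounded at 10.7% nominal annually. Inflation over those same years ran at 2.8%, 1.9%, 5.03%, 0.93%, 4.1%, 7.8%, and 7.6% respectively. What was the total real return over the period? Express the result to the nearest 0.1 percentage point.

51.9%

Cumulative inflation factor: 1.028 × 1.019 × 1.0503 × 1.0093 × 1.041 × 1.078 × 1.076 ≈ 1.34086.
Nominal growth factor: 2.03720. Real growth factor = 2.03720 / 1.34086 ≈ 1.51932.
Total real return ≈ 51.9325%.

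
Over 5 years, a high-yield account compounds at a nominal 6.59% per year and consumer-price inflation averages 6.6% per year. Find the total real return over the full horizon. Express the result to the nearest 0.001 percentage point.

-0.047%

The annual real rate is (1+6.59%)/(1+6.6%) − 1 = -0.0094%.
Compounded over 5 years: (1 + -0.000094)^5 − 1 ≈ -0.00047.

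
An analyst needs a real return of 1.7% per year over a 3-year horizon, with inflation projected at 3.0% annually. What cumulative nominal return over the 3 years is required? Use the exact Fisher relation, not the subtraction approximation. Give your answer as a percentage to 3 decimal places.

Required annual nominal rate: (1+1.7%)(1+3.0%) − 1 = 4.751%.
Cumulative over 3 years: (1 + 0.04751)^3 − 1 ≈ 0.14941.

14.941%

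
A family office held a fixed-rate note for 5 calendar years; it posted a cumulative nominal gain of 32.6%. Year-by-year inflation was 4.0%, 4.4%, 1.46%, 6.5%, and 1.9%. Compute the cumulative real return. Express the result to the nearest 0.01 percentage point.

Cumulative inflation factor: 1.040 × 1.044 × 1.0146 × 1.065 × 1.019 ≈ 1.19551.
Nominal growth factor: 1.32600. Real growth factor = 1.32600 / 1.19551 ≈ 1.10915.
Total real return ≈ 10.9152%.

10.92%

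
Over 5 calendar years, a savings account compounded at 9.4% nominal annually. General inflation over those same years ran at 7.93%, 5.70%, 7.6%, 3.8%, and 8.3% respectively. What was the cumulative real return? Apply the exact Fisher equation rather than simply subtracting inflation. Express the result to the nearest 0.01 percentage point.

Cumulative inflation factor: 1.0793 × 1.0570 × 1.076 × 1.038 × 1.083 ≈ 1.37992.
Nominal growth factor: 1.56706. Real growth factor = 1.56706 / 1.37992 ≈ 1.13562.
Total real return ≈ 13.5616%.

13.56%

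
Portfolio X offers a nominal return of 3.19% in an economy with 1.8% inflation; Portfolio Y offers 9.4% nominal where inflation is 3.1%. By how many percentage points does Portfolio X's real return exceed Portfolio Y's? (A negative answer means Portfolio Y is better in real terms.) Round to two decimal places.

Portfolio X real return: 1.0319/1.018 − 1 = 1.365%.
Portfolio Y real return: 1.094/1.031 − 1 = 6.111%.
Difference: 1.365 − 6.111 = -4.746 pp.

-4.75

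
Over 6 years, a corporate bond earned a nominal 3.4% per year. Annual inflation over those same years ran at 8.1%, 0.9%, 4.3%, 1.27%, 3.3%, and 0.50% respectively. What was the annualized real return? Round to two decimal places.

0.36%

Cumulative inflation factor: 1.081 × 1.009 × 1.043 × 1.0127 × 1.033 × 1.0050 ≈ 1.19605.
Nominal growth factor: 1.22215. Real growth factor = 1.22215 / 1.19605 ≈ 1.02182.
Annualized: 1.02182^(1/6) − 1 ≈ 0.00360.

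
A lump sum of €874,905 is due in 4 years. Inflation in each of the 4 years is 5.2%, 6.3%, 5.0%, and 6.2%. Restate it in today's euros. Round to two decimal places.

€701,613.73

Price-level factor over 4 years: 1.052 × 1.063 × 1.050 × 1.062 = 1.2469895676.
Purchasing power today: €874,905 divided by that factor.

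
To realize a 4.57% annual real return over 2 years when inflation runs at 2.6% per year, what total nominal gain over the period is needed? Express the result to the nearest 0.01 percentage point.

15.11%

Required annual nominal rate: (1+4.57%)(1+2.6%) − 1 = 7.28882%.
Cumulative over 2 years: (1 + 0.0728882)^2 − 1 ≈ 0.15109.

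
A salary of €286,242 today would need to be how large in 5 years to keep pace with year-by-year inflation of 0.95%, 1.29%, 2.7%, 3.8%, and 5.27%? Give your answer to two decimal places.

€328,457.11

Cumulative price-level factor: 1.0095 × 1.0129 × 1.027 × 1.038 × 1.0527 ≈ 1.1474805013.
Multiplying €286,242 by the price-level factor gives the future nominal sum.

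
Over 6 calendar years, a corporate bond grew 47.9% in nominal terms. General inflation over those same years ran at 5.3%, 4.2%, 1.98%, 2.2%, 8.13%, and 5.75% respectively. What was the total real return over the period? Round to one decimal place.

13.1%

Cumulative inflation factor: 1.053 × 1.042 × 1.0198 × 1.022 × 1.0813 × 1.0575 ≈ 1.30764.
Nominal growth factor: 1.47900. Real growth factor = 1.47900 / 1.30764 ≈ 1.13104.
Total real return ≈ 13.1044%.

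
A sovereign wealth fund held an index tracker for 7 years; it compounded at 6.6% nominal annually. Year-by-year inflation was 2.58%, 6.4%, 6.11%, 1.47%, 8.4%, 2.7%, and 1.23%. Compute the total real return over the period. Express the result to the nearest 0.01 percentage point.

Cumulative inflation factor: 1.0258 × 1.064 × 1.0611 × 1.0147 × 1.084 × 1.027 × 1.0123 ≈ 1.32436.
Nominal growth factor: 1.56423. Real growth factor = 1.56423 / 1.32436 ≈ 1.18112.
Total real return ≈ 18.1118%.

18.11%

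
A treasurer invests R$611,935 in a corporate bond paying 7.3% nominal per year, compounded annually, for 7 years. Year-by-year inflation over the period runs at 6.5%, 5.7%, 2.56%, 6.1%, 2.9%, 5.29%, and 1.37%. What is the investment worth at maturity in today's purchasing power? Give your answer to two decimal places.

Nominal value at maturity: R$611,935 × (1 + 7.3%)^7 ≈ R$1,002,082.20.
Price-level factor over 7 years: 1.065 × 1.057 × 1.0256 × 1.061 × 1.029 × 1.0529 × 1.0137 ≈ 1.3453334425.
The maturity value deflated by that factor is the answer in today's purchasing power.

R$744,857.87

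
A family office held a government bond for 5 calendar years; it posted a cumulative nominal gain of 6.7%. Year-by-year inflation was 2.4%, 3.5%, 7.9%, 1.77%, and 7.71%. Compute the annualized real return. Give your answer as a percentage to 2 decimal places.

-3.17%

Cumulative inflation factor: 1.024 × 1.035 × 1.079 × 1.0177 × 1.0771 ≈ 1.25354.
Nominal growth factor: 1.06700. Real growth factor = 1.06700 / 1.25354 ≈ 0.85119.
Annualized: 0.85119^(1/5) − 1 ≈ -0.03171.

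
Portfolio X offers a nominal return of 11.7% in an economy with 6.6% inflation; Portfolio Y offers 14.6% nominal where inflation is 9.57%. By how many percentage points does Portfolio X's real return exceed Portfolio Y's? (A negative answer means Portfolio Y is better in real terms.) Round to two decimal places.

Portfolio X real return: 1.117/1.066 − 1 = 4.784%.
Portfolio Y real return: 1.146/1.0957 − 1 = 4.591%.
Difference: 4.784 − 4.591 = 0.193 pp.

0.19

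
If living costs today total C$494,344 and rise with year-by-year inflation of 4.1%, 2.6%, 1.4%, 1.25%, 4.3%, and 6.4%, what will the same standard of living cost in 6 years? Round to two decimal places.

C$601,570.15

Cumulative price-level factor: 1.041 × 1.026 × 1.014 × 1.0125 × 1.043 × 1.064 ≈ 1.2169059472.
Multiplying C$494,344 by the price-level factor gives the future nominal sum.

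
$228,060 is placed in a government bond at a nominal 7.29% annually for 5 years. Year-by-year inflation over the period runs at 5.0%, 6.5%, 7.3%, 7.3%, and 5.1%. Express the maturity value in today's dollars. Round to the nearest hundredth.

$239,609.64

Nominal value at maturity: $228,060 × (1 + 7.29%)^5 ≈ $324,224.14.
Price-level factor over 5 years: 1.050 × 1.065 × 1.073 × 1.073 × 1.051 ≈ 1.3531348106.
Dividing the nominal maturity value by the price-level factor gives the value in today's money.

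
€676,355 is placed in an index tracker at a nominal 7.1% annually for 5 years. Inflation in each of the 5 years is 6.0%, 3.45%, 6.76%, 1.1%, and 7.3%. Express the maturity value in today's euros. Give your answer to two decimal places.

€750,457.77

Nominal value at maturity: €676,355 × (1 + 7.1%)^5 ≈ €953,063.99.
Price-level factor over 5 years: 1.060 × 1.0345 × 1.0676 × 1.011 × 1.073 ≈ 1.2699768457.
Dividing the nominal maturity value by the price-level factor gives the value in today's money.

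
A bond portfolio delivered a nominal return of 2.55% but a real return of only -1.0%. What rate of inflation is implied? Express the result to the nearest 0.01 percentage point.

From (1+r_nom) = (1+r_real)(1+π), we get 1+π = (1 + 2.55%)/(1 − 1.0%) = 1.0255/0.990 ≈ 1.03586.
So π ≈ 3.5859%.

3.59%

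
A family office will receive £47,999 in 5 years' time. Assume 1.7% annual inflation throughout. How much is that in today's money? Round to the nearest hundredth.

Price-level factor over 5 years: (1 + 1.7%)^5 ≈ 1.0879395490.
Purchasing power today: £47,999 divided by that factor.

£44,119.18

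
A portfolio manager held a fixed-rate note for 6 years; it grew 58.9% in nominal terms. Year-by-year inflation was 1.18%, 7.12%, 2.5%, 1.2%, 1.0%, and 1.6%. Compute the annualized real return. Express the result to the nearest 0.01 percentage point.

Cumulative inflation factor: 1.0118 × 1.0712 × 1.025 × 1.012 × 1.010 × 1.016 ≈ 1.15368.
Nominal growth factor: 1.58900. Real growth factor = 1.58900 / 1.15368 ≈ 1.37733.
Annualized: 1.37733^(1/6) − 1 ≈ 0.05481.

5.48%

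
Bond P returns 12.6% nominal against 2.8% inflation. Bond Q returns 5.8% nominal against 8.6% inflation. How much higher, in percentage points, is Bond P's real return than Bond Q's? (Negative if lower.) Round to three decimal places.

12.111

Bond P real return: 1.126/1.028 − 1 = 9.5331%.
Bond Q real return: 1.058/1.086 − 1 = -2.5783%.
Difference: 9.5331 − (-2.5783) = 12.1114 pp.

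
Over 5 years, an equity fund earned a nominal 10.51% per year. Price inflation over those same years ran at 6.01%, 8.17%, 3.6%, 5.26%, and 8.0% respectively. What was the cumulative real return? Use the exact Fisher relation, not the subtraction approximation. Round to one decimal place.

22.0%

Cumulative inflation factor: 1.0601 × 1.0817 × 1.036 × 1.0526 × 1.080 ≈ 1.35052.
Nominal growth factor: 1.64819. Real growth factor = 1.64819 / 1.35052 ≈ 1.22041.
Total real return ≈ 22.0414%.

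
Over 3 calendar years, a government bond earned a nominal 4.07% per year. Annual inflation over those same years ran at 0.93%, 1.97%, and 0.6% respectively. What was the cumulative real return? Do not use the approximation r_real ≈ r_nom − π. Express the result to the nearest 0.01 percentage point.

8.86%

Cumulative inflation factor: 1.0093 × 1.0197 × 1.006 ≈ 1.03536.
Nominal growth factor: 1.12714. Real growth factor = 1.12714 / 1.03536 ≈ 1.08864.
Total real return ≈ 8.8644%.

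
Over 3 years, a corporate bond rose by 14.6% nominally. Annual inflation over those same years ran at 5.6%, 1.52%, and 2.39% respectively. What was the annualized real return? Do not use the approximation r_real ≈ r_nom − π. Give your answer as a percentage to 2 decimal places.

Cumulative inflation factor: 1.056 × 1.0152 × 1.0239 ≈ 1.09767.
Nominal growth factor: 1.14600. Real growth factor = 1.14600 / 1.09767 ≈ 1.04403.
Annualized: 1.04403^(1/3) − 1 ≈ 0.01447.

1.45%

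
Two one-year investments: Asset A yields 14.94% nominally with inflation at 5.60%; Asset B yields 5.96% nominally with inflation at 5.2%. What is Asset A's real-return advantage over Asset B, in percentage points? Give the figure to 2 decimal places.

8.12

Asset A real return: 1.1494/1.0560 − 1 = 8.845%.
Asset B real return: 1.0596/1.052 − 1 = 0.722%.
Difference: 8.845 − 0.722 = 8.123 pp.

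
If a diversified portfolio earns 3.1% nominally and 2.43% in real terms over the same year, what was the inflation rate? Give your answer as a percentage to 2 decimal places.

0.65%

From (1+r_nom) = (1+r_real)(1+π), we get 1+π = (1 + 3.1%)/(1 + 2.43%) = 1.031/1.0243 ≈ 1.00654.
So π ≈ 0.6541%.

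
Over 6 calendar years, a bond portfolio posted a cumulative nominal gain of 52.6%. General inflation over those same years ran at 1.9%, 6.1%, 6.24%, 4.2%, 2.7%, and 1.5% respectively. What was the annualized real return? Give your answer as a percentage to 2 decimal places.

3.41%

Cumulative inflation factor: 1.019 × 1.061 × 1.0624 × 1.042 × 1.027 × 1.015 ≈ 1.24762.
Nominal growth factor: 1.52600. Real growth factor = 1.52600 / 1.24762 ≈ 1.22313.
Annualized: 1.22313^(1/6) − 1 ≈ 0.03414.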